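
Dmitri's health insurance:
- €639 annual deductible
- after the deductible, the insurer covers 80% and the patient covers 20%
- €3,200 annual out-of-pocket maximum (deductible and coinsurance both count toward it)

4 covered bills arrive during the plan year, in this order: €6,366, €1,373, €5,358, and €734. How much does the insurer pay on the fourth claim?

€664.60

Claim 1 (€6,366): €639 finishes the deductible; €5,727 goes to coinsurance; coinsurance €5,727 × 20% = €1,145.40. Patient pays €1,784.40; OOP now €1,784.40. Insurer: €6,366 − €1,784.40 = €4,581.60.
Claim 2 (€1,373): deductible already satisfied, so patient's share is 20% × €1,373 = €274.60. Cost to patient: €274.60. OOP to date €2,059. Plan pays €1,373 − €274.60 = €1,098.40.
Claim 3 (€5,358): 20% coinsurance on €5,358 = €1,071.60. Cost to patient: €1,071.60. OOP to date €3,130.60. Plan pays €5,358 − €1,071.60 = €4,286.40.
Claim 4 (€734): 20% coinsurance on €734 = €146.80. That would push OOP to €3,277.40, over the €3,200 cap, so patient pays €3,200 − €3,130.60 = €69.40. Plan pays €734 − €69.40 = €664.60.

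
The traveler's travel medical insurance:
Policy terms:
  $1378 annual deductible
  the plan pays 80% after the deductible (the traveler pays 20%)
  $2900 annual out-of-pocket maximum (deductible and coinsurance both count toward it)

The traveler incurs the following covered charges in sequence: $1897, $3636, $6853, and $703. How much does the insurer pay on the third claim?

$6162

Claim 1 — $1897: deductible takes $1378, $519 remains; traveler's 20% is $103.80. Traveler owes $1481.80 (running OOP $1481.80). Insurer: $1897 − $1481.80 = $415.20.
Claim 2 — $3636: 20% coinsurance on $3636 = $727.20. Traveler pays $727.20; OOP now $2209. Plan pays $3636 − $727.20 = $2908.80.
Claim 3 — $6853: 20% coinsurance on $6853 = $1370.60. Adding that to $2209 gives $3579.60, past the $2900 cap; traveler pays only $2900 − $2209 = $691. Plan pays $6853 − $691 = $6162.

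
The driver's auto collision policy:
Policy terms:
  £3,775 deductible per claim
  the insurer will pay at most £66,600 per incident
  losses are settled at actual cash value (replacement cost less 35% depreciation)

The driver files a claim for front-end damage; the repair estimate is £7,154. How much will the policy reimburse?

Depreciate 35%: the covered value is £7,154 × 0.65 = £4,650.10.
Subtract the deductible: £4,650.10 − £3,775 = £875.10.
£875.10 is within the £66,600 limit, so the insurer pays £875.10.

£875.10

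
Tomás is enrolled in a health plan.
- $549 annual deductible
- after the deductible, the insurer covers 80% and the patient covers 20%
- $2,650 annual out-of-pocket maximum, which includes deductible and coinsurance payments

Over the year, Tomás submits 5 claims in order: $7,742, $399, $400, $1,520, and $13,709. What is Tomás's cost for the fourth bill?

$304

Claim 1 — $7,742: $549 finishes the deductible; $7,193 goes to coinsurance; 20% of $7,193 = $1,438.60. Patient owes $1,987.60 (running OOP $1,987.60).
Claim 2 — $399: deductible already satisfied, so patient's share is 20% × $399 = $79.80. Patient owes $79.80 (running OOP $2,067.40).
Claim 3 — $400: deductible already satisfied, so patient's share is 20% × $400 = $80. Cost to patient: $80. OOP to date $2,147.40.
Claim 4 — $1,520: deductible met; 20% of $1,520 = $304. Cost to patient: $304. OOP to date $2,451.40.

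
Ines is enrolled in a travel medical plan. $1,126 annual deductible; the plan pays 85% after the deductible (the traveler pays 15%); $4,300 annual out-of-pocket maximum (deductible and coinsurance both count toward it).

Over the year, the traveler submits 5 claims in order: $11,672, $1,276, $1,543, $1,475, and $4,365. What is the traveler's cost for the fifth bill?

$654.75

Claim 1 ($11,672): $1,126 to deductible, leaving $10,546; traveler's 15% is $1,581.90. Traveler pays $2,707.90; OOP now $2,707.90.
Claim 2 ($1,276): deductible already satisfied, so traveler's share is 15% × $1,276 = $191.40. Traveler owes $191.40 (running OOP $2,899.30).
Claim 3 ($1,543): deductible met; 15% of $1,543 = $231.45. Traveler pays $231.45; OOP now $3,130.75.
Claim 4 ($1,475): deductible met; 15% of $1,475 = $221.25. Cost to traveler: $221.25. OOP to date $3,352.
Claim 5 ($4,365): 15% coinsurance on $4,365 = $654.75. Cost to traveler: $654.75. OOP to date $4,006.75.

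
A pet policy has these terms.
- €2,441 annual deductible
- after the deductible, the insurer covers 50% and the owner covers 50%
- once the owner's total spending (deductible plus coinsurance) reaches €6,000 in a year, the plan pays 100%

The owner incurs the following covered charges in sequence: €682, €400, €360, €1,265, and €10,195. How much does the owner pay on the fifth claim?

Claim 1 (€682): fully absorbed by the deductible. Cost to owner: €682. OOP to date €682.
Claim 2 (€400): fully absorbed by the deductible. Owner owes €400 (running OOP €1,082).
Claim 3 (€360): entire amount goes to the deductible. Owner pays €360; OOP now €1,442.
Claim 4 (€1,265): €999 finishes the deductible; €266 goes to coinsurance; 50% of €266 = €133. Cost to owner: €1,132. OOP to date €2,574.
Claim 5 (€10,195): deductible met; 50% of €10,195 = €5,097.50. That would push OOP to €7,671.50, over the €6,000 cap, so owner pays €6,000 − €2,574 = €3,426.

€3,426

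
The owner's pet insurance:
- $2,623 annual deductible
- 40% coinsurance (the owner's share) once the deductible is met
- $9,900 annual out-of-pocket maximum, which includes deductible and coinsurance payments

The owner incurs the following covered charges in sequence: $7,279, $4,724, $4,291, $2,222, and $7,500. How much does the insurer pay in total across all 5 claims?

Claim 1 ($7,279): $2,623 to deductible, leaving $4,656; owner's 40% is $1,862.40. Cost to owner: $4,485.40. OOP to date $4,485.40. Plan pays $7,279 − $4,485.40 = $2,793.60.
Claim 2 ($4,724): deductible met; 40% of $4,724 = $1,889.60. Owner owes $1,889.60 (running OOP $6,375). Insurer: $4,724 − $1,889.60 = $2,834.40.
Claim 3 ($4,291): 40% coinsurance on $4,291 = $1,716.40. Owner pays $1,716.40; OOP now $8,091.40. Insurer: $4,291 − $1,716.40 = $2,574.60.
Claim 4 ($2,222): deductible met; 40% of $2,222 = $888.80. Owner owes $888.80 (running OOP $8,980.20). Plan pays $2,222 − $888.80 = $1,333.20.
Claim 5 ($7,500): 40% coinsurance on $7,500 = $3,000. Adding that to $8,980.20 gives $11,980.20, past the $9,900 cap; owner pays only $9,900 − $8,980.20 = $919.80. Insurer: $7,500 − $919.80 = $6,580.20.
Insurer total: $2,793.60 + $2,834.40 + $2,574.60 + $1,333.20 + $6,580.20 = $16,116.

$16,116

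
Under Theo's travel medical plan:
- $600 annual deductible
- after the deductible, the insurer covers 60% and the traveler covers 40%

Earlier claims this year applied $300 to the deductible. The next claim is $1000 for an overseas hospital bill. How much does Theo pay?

Remaining deductible: $600 − $300 = $300.
The remaining $700 (= $1000 − $300) moves to coinsurance.
Coinsurance: $700 × 40% = $280.
Traveler responsibility: $300 + $280 = $580.

$580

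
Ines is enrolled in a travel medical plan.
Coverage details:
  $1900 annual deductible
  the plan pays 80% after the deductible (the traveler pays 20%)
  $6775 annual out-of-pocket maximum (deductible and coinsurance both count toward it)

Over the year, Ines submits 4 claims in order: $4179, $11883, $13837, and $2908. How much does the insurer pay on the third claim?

$11794.40

Bill 1, $4179: $1900 finishes the deductible; $2279 goes to coinsurance; coinsurance $2279 × 20% = $455.80. Cost to traveler: $2355.80. OOP to date $2355.80. Insurer: $4179 − $2355.80 = $1823.20.
Bill 2, $11883: 20% coinsurance on $11883 = $2376.60. Traveler owes $2376.60 (running OOP $4732.40). Plan pays $11883 − $2376.60 = $9506.40.
Bill 3, $13837: 20% coinsurance on $13837 = $2767.40. Adding that to $4732.40 gives $7499.80, past the $6775 cap; traveler pays only $6775 − $4732.40 = $2042.60. Plan pays $13837 − $2042.60 = $11794.40.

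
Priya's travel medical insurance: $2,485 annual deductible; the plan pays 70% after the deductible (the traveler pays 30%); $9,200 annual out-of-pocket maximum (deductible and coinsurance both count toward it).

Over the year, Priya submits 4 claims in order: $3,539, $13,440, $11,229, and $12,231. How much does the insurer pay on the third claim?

$8,862.20

Bill 1, $3,539: $2,485 finishes the deductible; $1,054 goes to coinsurance; traveler's 30% is $316.20. Traveler owes $2,801.20 (running OOP $2,801.20). Plan pays $3,539 − $2,801.20 = $737.80.
Bill 2, $13,440: deductible met; 30% of $13,440 = $4,032. Traveler pays $4,032; OOP now $6,833.20. Insurer: $13,440 − $4,032 = $9,408.
Bill 3, $11,229: 30% coinsurance on $11,229 = $3,368.70. OOP would hit $10,201.90 > $9,200, so the cap limits the traveler to $9,200 − $6,833.20 = $2,366.80. Insurer: $11,229 − $2,366.80 = $8,862.20.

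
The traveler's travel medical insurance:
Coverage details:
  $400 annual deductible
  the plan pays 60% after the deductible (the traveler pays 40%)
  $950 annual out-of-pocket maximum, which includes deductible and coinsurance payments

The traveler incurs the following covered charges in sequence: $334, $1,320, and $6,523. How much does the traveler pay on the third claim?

Claim 1 ($334): all of it applies to the deductible. Cost to traveler: $334. OOP to date $334.
Claim 2 ($1,320): $66 to deductible, leaving $1,254; traveler's 40% is $501.60. Traveler owes $567.60 (running OOP $901.60).
Claim 3 ($6,523): 40% coinsurance on $6,523 = $2,609.20. OOP would hit $3,510.80 > $950, so the cap limits the traveler to $950 − $901.60 = $48.40.

$48.40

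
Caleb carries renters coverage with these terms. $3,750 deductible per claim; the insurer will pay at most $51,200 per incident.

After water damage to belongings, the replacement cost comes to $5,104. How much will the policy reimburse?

After the deductible, $5,104 − $3,750 = $1,354 remains.
That's under the $51,200 cap, so the insurer reimburses the full $1,354.

$1,354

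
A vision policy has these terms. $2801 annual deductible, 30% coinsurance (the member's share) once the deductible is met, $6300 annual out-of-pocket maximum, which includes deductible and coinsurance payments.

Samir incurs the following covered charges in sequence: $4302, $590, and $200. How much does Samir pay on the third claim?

Bill 1, $4302: $2801 to deductible, leaving $1501; coinsurance $1501 × 30% = $450.30. Member pays $3251.30; OOP now $3251.30.
Bill 2, $590: deductible met; 30% of $590 = $177. Member owes $177 (running OOP $3428.30).
Bill 3, $200: 30% coinsurance on $200 = $60. Member owes $60 (running OOP $3488.30).

$60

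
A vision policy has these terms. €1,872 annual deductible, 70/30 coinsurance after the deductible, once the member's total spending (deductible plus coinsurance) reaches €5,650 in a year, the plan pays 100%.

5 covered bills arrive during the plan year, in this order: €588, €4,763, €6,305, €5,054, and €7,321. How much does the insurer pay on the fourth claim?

#1 (€588): all of it applies to the deductible. Member pays €588; OOP now €588. Insurer: €588 − €588 = €0.
#2 (€4,763): deductible takes €1,284, €3,479 remains; member's 30% is €1,043.70. Member owes €2,327.70 (running OOP €2,915.70). Insurer: €4,763 − €2,327.70 = €2,435.30.
#3 (€6,305): deductible already satisfied, so member's share is 30% × €6,305 = €1,891.50. Cost to member: €1,891.50. OOP to date €4,807.20. Plan pays €6,305 − €1,891.50 = €4,413.50.
#4 (€5,054): deductible met; 30% of €5,054 = €1,516.20. That would push OOP to €6,323.40, over the €5,650 cap, so member pays €5,650 − €4,807.20 = €842.80. Plan pays €5,054 − €842.80 = €4,211.20.

€4,211.20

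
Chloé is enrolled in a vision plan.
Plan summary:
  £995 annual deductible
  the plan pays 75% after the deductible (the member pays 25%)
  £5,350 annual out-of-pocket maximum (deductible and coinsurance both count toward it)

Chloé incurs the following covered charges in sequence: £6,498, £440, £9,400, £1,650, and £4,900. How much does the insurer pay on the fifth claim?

£4,793.25

#1 (£6,498): deductible takes £995, £5,503 remains; coinsurance £5,503 × 25% = £1,375.75. Member pays £2,370.75; OOP now £2,370.75. Plan pays £6,498 − £2,370.75 = £4,127.25.
#2 (£440): 25% coinsurance on £440 = £110. Member pays £110; OOP now £2,480.75. Plan pays £440 − £110 = £330.
#3 (£9,400): 25% coinsurance on £9,400 = £2,350. Member pays £2,350; OOP now £4,830.75. Plan pays £9,400 − £2,350 = £7,050.
#4 (£1,650): 25% coinsurance on £1,650 = £412.50. Member pays £412.50; OOP now £5,243.25. Plan pays £1,650 − £412.50 = £1,237.50.
#5 (£4,900): deductible already satisfied, so member's share is 25% × £4,900 = £1,225. OOP would hit £6,468.25 > £5,350, so the cap limits the member to £5,350 − £5,243.25 = £106.75. Insurer: £4,900 − £106.75 = £4,793.25.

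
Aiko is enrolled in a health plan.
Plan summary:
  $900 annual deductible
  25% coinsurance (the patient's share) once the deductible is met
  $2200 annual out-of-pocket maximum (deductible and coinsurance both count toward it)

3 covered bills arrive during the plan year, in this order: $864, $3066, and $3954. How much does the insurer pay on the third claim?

$3411.50

Bill 1, $864: fully absorbed by the deductible. Cost to patient: $864. OOP to date $864. Insurer: $864 − $864 = $0.
Bill 2, $3066: $36 to deductible, leaving $3030; patient's 25% is $757.50. Patient owes $793.50 (running OOP $1657.50). Plan pays $3066 − $793.50 = $2272.50.
Bill 3, $3954: deductible met; 25% of $3954 = $988.50. That would push OOP to $2646, over the $2200 cap, so patient pays $2200 − $1657.50 = $542.50. Insurer: $3954 − $542.50 = $3411.50.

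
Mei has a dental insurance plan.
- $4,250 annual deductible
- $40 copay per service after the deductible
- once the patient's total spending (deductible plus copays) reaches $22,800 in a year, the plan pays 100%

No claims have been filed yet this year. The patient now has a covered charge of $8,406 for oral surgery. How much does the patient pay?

Deductible not yet touched, so the first $4,250 of the bill goes to the deductible.
The remaining $4,156 (= $8,406 − $4,250) moves to the copay.
Copay on this service: $40.
So the patient owes $4,250 + $40 = $4,290 before any cap.
Total out-of-pocket so far would be $0 + $4,290 = $4,290, below the $22,800 cap — no reduction.

$4,290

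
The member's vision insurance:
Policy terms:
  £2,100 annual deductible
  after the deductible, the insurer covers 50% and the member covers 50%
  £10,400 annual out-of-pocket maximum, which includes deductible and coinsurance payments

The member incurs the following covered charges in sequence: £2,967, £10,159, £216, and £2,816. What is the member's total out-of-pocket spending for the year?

£9,129

Bill 1, £2,967: £2,100 to deductible, leaving £867; 50% of £867 = £433.50. Member owes £2,533.50 (running OOP £2,533.50).
Bill 2, £10,159: deductible met; 50% of £10,159 = £5,079.50. Member owes £5,079.50 (running OOP £7,613).
Bill 3, £216: deductible met; 50% of £216 = £108. Member pays £108; OOP now £7,721.
Bill 4, £2,816: deductible already satisfied, so member's share is 50% × £2,816 = £1,408. Member owes £1,408 (running OOP £9,129).
Total paid by the member: £2,533.50 + £5,079.50 + £108 + £1,408 = £9,129.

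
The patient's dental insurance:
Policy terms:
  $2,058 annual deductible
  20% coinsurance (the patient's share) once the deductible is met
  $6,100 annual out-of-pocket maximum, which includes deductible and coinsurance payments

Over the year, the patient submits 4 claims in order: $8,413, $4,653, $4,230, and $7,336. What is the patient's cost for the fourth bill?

Claim 1 ($8,413): $2,058 finishes the deductible; $6,355 goes to coinsurance; coinsurance $6,355 × 20% = $1,271. Patient owes $3,329 (running OOP $3,329).
Claim 2 ($4,653): 20% coinsurance on $4,653 = $930.60. Patient pays $930.60; OOP now $4,259.60.
Claim 3 ($4,230): 20% coinsurance on $4,230 = $846. Patient owes $846 (running OOP $5,105.60).
Claim 4 ($7,336): deductible met; 20% of $7,336 = $1,467.20. That would push OOP to $6,572.80, over the $6,100 cap, so patient pays $6,100 − $5,105.60 = $994.40.

$994.40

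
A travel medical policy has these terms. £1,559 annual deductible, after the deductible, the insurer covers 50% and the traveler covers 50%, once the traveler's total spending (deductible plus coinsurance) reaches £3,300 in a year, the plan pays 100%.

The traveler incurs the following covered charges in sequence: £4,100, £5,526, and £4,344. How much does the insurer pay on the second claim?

Bill 1, £4,100: £1,559 to deductible, leaving £2,541; traveler's 50% is £1,270.50. Traveler owes £2,829.50 (running OOP £2,829.50). Insurer: £4,100 − £2,829.50 = £1,270.50.
Bill 2, £5,526: deductible met; 50% of £5,526 = £2,763. Adding that to £2,829.50 gives £5,592.50, past the £3,300 cap; traveler pays only £3,300 − £2,829.50 = £470.50. Plan pays £5,526 − £470.50 = £5,055.50.

£5,055.50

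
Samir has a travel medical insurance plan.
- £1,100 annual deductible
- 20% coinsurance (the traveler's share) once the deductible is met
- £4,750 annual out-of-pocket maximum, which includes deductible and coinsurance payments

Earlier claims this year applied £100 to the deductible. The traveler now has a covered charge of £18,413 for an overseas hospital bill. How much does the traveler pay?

£4,482.60

Remaining deductible: £1,100 − £100 = £1,000.
That leaves £18,413 − £1,000 = £17,413 for coinsurance.
Coinsurance: £17,413 × 20% = £3,482.60.
Traveler responsibility before any cap: £1,000 + £3,482.60 = £4,482.60.
Cumulative spending £100 + £4,482.60 = £4,582.60 stays under the £4,750 maximum.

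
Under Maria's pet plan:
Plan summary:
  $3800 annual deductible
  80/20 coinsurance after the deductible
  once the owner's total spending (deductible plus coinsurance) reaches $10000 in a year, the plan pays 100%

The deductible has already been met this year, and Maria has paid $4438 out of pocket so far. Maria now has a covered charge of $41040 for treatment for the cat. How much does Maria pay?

With the deductible met, the entire $41040 is subject to coinsurance.
Coinsurance: $41040 × 20% = $8208.
That would bring total out-of-pocket to $12646, past the $10000 cap. The owner is capped at $10000 − $4438 = $5562 on this claim.

$5562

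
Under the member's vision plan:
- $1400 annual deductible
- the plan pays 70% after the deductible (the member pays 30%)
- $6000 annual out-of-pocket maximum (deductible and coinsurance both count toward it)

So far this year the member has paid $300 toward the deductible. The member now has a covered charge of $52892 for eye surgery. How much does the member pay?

$5700

Remaining deductible: $1400 − $300 = $1100.
After the $1100 deductible portion, $52892 − $1100 = $51792 is subject to coinsurance.
Member's 30% share of $51792 is $15537.60.
Member responsibility before any cap: $1100 + $15537.60 = $16637.60.
That would bring total out-of-pocket to $16937.60, past the $6000 cap. The member is capped at $6000 − $300 = $5700 on this claim.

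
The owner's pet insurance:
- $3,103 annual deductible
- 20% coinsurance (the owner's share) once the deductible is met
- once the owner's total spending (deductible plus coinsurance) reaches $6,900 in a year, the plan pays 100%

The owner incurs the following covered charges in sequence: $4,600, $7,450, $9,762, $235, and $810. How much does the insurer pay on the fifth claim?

Claim 1 ($4,600): $3,103 to deductible, leaving $1,497; coinsurance $1,497 × 20% = $299.40. Owner owes $3,402.40 (running OOP $3,402.40). Plan pays $4,600 − $3,402.40 = $1,197.60.
Claim 2 ($7,450): deductible met; 20% of $7,450 = $1,490. Owner owes $1,490 (running OOP $4,892.40). Plan pays $7,450 − $1,490 = $5,960.
Claim 3 ($9,762): 20% coinsurance on $9,762 = $1,952.40. Owner pays $1,952.40; OOP now $6,844.80. Insurer: $9,762 − $1,952.40 = $7,809.60.
Claim 4 ($235): deductible already satisfied, so owner's share is 20% × $235 = $47. Owner pays $47; OOP now $6,891.80. Plan pays $235 − $47 = $188.
Claim 5 ($810): deductible already satisfied, so owner's share is 20% × $810 = $162. That would push OOP to $7,053.80, over the $6,900 cap, so owner pays $6,900 − $6,891.80 = $8.20. Insurer: $810 − $8.20 = $801.80.

$801.80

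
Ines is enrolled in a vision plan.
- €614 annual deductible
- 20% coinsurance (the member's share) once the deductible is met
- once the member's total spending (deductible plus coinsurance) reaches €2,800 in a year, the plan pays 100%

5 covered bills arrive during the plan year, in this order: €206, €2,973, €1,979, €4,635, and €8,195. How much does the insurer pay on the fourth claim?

€3,708

Bill 1, €206: fully absorbed by the deductible. Member pays €206; OOP now €206. Plan pays €206 − €206 = €0.
Bill 2, €2,973: deductible takes €408, €2,565 remains; member's 20% is €513. Cost to member: €921. OOP to date €1,127. Plan pays €2,973 − €921 = €2,052.
Bill 3, €1,979: deductible met; 20% of €1,979 = €395.80. Cost to member: €395.80. OOP to date €1,522.80. Insurer: €1,979 − €395.80 = €1,583.20.
Bill 4, €4,635: 20% coinsurance on €4,635 = €927. Member owes €927 (running OOP €2,449.80). Insurer: €4,635 − €927 = €3,708.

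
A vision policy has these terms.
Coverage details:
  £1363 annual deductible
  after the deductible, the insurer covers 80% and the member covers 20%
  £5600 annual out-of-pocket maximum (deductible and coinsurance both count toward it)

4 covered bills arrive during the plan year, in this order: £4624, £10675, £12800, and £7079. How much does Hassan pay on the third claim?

Bill 1, £4624: £1363 finishes the deductible; £3261 goes to coinsurance; member's 20% is £652.20. Member pays £2015.20; OOP now £2015.20.
Bill 2, £10675: 20% coinsurance on £10675 = £2135. Member owes £2135 (running OOP £4150.20).
Bill 3, £12800: deductible already satisfied, so member's share is 20% × £12800 = £2560. That would push OOP to £6710.20, over the £5600 cap, so member pays £5600 − £4150.20 = £1449.80.

£1449.80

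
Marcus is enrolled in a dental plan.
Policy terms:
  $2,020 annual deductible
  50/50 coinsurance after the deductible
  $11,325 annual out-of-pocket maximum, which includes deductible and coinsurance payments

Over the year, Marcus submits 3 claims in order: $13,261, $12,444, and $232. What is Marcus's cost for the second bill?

Claim 1 — $13,261: $2,020 finishes the deductible; $11,241 goes to coinsurance; coinsurance $11,241 × 50% = $5,620.50. Cost to patient: $7,640.50. OOP to date $7,640.50.
Claim 2 — $12,444: 50% coinsurance on $12,444 = $6,222. Adding that to $7,640.50 gives $13,862.50, past the $11,325 cap; patient pays only $11,325 − $7,640.50 = $3,684.50.

$3,684.50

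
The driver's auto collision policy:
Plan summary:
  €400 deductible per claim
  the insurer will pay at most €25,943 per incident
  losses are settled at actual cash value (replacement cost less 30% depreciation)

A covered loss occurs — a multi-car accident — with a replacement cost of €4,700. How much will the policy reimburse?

At 30% depreciation, ACV = €4,700 − €1,410 = €3,290.
Subtract the deductible: €3,290 − €400 = €2,890.
€2,890 is within the €25,943 limit, so the insurer pays €2,890.

€2,890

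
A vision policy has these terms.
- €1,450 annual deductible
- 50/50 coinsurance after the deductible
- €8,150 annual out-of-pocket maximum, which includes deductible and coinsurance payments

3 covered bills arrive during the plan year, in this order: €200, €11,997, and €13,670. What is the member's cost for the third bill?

€1,326.50

Claim 1 (€200): all of it applies to the deductible. Member pays €200; OOP now €200.
Claim 2 (€11,997): deductible takes €1,250, €10,747 remains; coinsurance €10,747 × 50% = €5,373.50. Member owes €6,623.50 (running OOP €6,823.50).
Claim 3 (€13,670): 50% coinsurance on €13,670 = €6,835. OOP would hit €13,658.50 > €8,150, so the cap limits the member to €8,150 − €6,823.50 = €1,326.50.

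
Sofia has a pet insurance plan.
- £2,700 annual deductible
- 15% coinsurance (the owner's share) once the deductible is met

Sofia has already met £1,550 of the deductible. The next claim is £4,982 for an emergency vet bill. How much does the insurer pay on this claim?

£3,257.20

£1,550 of the £2,700 deductible is already met, leaving £1,150.
After the £1,150 deductible portion, £4,982 − £1,150 = £3,832 is subject to coinsurance.
Coinsurance: £3,832 × 15% = £574.80.
Owner responsibility: £1,150 + £574.80 = £1,724.80.
The insurer covers the remainder: £4,982 − £1,724.80 = £3,257.20.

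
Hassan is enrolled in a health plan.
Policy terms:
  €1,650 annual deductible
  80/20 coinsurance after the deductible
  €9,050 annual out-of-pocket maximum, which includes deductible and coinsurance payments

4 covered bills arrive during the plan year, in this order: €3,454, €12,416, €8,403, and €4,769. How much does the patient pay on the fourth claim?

Claim 1 (€3,454): €1,650 to deductible, leaving €1,804; coinsurance €1,804 × 20% = €360.80. Patient owes €2,010.80 (running OOP €2,010.80).
Claim 2 (€12,416): deductible already satisfied, so patient's share is 20% × €12,416 = €2,483.20. Patient pays €2,483.20; OOP now €4,494.
Claim 3 (€8,403): 20% coinsurance on €8,403 = €1,680.60. Cost to patient: €1,680.60. OOP to date €6,174.60.
Claim 4 (€4,769): 20% coinsurance on €4,769 = €953.80. Patient owes €953.80 (running OOP €7,128.40).

€953.80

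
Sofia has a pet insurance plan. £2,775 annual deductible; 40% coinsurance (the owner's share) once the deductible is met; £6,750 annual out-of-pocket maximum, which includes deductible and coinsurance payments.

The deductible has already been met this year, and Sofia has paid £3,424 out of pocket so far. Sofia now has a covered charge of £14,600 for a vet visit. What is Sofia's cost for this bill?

£3,326

With the deductible met, the entire £14,600 is subject to coinsurance.
40% of £14,600 = £5,840 falls to the owner.
That would bring total out-of-pocket to £9,264, past the £6,750 cap. The owner is capped at £6,750 − £3,424 = £3,326 on this claim.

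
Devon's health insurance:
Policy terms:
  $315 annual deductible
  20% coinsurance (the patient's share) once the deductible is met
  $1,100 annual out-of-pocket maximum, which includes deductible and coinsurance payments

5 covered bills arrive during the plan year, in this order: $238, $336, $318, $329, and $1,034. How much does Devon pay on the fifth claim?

Claim 1 — $238: fully absorbed by the deductible. Patient owes $238 (running OOP $238).
Claim 2 — $336: $77 to deductible, leaving $259; 20% of $259 = $51.80. Cost to patient: $128.80. OOP to date $366.80.
Claim 3 — $318: deductible already satisfied, so patient's share is 20% × $318 = $63.60. Patient pays $63.60; OOP now $430.40.
Claim 4 — $329: deductible met; 20% of $329 = $65.80. Cost to patient: $65.80. OOP to date $496.20.
Claim 5 — $1,034: deductible already satisfied, so patient's share is 20% × $1,034 = $206.80. Patient owes $206.80 (running OOP $703).

$206.80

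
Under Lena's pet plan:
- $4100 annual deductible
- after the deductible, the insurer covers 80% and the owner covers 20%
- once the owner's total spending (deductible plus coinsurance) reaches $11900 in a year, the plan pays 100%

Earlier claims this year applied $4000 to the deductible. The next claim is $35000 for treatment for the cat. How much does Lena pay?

$7080

Remaining deductible: $4100 − $4000 = $100.
After the $100 deductible portion, $35000 − $100 = $34900 is subject to coinsurance.
Owner's 20% share of $34900 is $6980.
So the owner owes $100 + $6980 = $7080 before any cap.
Cumulative spending $4000 + $7080 = $11080 stays under the $11900 maximum.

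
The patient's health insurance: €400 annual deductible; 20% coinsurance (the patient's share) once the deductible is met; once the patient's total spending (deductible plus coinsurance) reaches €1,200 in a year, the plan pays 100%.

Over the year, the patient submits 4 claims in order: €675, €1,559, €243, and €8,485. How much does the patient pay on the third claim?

€48.60

#1 (€675): €400 finishes the deductible; €275 goes to coinsurance; coinsurance €275 × 20% = €55. Patient pays €455; OOP now €455.
#2 (€1,559): deductible met; 20% of €1,559 = €311.80. Cost to patient: €311.80. OOP to date €766.80.
#3 (€243): 20% coinsurance on €243 = €48.60. Patient owes €48.60 (running OOP €815.40).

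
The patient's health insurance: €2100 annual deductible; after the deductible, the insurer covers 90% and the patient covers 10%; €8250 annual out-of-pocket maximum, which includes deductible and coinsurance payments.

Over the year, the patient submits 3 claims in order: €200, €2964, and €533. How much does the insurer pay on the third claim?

Bill 1, €200: fully absorbed by the deductible. Cost to patient: €200. OOP to date €200. Insurer: €200 − €200 = €0.
Bill 2, €2964: deductible takes €1900, €1064 remains; coinsurance €1064 × 10% = €106.40. Patient pays €2006.40; OOP now €2206.40. Insurer: €2964 − €2006.40 = €957.60.
Bill 3, €533: deductible met; 10% of €533 = €53.30. Patient owes €53.30 (running OOP €2259.70). Plan pays €533 − €53.30 = €479.70.

€479.70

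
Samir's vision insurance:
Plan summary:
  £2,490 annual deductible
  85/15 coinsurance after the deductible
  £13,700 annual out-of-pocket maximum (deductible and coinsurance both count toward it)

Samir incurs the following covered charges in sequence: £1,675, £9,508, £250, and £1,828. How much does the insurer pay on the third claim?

Claim 1 — £1,675: entire amount goes to the deductible. Member owes £1,675 (running OOP £1,675). Plan pays £1,675 − £1,675 = £0.
Claim 2 — £9,508: £815 to deductible, leaving £8,693; coinsurance £8,693 × 15% = £1,303.95. Member owes £2,118.95 (running OOP £3,793.95). Plan pays £9,508 − £2,118.95 = £7,389.05.
Claim 3 — £250: 15% coinsurance on £250 = £37.50. Cost to member: £37.50. OOP to date £3,831.45. Insurer: £250 − £37.50 = £212.50.

£212.50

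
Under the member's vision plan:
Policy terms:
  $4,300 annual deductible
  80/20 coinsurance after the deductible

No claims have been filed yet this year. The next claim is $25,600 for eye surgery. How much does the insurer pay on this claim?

Deductible not yet touched, so the first $4,300 of the bill goes to the deductible.
After the $4,300 deductible portion, $25,600 − $4,300 = $21,300 is subject to coinsurance.
Coinsurance: $21,300 × 20% = $4,260.
Member responsibility: $4,300 + $4,260 = $8,560.
The insurer covers the remainder: $25,600 − $8,560 = $17,040.

$17,040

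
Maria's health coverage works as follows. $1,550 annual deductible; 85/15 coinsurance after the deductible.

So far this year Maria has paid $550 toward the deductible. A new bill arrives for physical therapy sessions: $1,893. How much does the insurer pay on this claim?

$759.05

Remaining deductible: $1,550 − $550 = $1,000.
After the $1,000 deductible portion, $1,893 − $1,000 = $893 is subject to coinsurance.
Coinsurance: $893 × 15% = $133.95.
So the patient owes $1,000 + $133.95 = $1,133.95.
Insurer pays the balance: $1,893 − $1,133.95 = $759.05.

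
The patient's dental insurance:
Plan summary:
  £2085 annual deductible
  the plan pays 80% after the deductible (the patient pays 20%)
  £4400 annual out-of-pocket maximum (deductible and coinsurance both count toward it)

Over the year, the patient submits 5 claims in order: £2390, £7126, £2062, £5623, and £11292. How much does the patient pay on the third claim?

#1 (£2390): deductible takes £2085, £305 remains; patient's 20% is £61. Patient owes £2146 (running OOP £2146).
#2 (£7126): 20% coinsurance on £7126 = £1425.20. Patient owes £1425.20 (running OOP £3571.20).
#3 (£2062): deductible met; 20% of £2062 = £412.40. Cost to patient: £412.40. OOP to date £3983.60.

£412.40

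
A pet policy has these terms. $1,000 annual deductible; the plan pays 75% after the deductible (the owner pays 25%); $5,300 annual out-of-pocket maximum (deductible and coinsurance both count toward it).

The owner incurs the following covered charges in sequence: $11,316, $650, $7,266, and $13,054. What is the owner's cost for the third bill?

$1,558.50

#1 ($11,316): $1,000 finishes the deductible; $10,316 goes to coinsurance; 25% of $10,316 = $2,579. Owner owes $3,579 (running OOP $3,579).
#2 ($650): 25% coinsurance on $650 = $162.50. Owner pays $162.50; OOP now $3,741.50.
#3 ($7,266): deductible met; 25% of $7,266 = $1,816.50. Adding that to $3,741.50 gives $5,558, past the $5,300 cap; owner pays only $5,300 − $3,741.50 = $1,558.50.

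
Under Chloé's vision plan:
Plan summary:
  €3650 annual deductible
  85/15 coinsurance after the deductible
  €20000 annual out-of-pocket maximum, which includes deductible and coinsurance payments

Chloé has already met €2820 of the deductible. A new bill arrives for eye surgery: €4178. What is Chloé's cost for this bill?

€1332.20

Deductible still to meet: €3650 − €2820 = €830.
The remaining €3348 (= €4178 − €830) moves to coinsurance.
15% of €3348 = €502.20 falls to the member.
Member responsibility before any cap: €830 + €502.20 = €1332.20.
Cumulative spending €2820 + €1332.20 = €4152.20 stays under the €20000 maximum.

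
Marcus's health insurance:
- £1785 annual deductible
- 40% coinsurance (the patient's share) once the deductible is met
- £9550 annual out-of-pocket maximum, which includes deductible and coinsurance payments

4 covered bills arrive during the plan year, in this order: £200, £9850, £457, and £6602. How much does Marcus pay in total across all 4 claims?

£7914.60

#1 (£200): all of it applies to the deductible. Patient owes £200 (running OOP £200).
#2 (£9850): £1585 to deductible, leaving £8265; coinsurance £8265 × 40% = £3306. Cost to patient: £4891. OOP to date £5091.
#3 (£457): deductible already satisfied, so patient's share is 40% × £457 = £182.80. Patient pays £182.80; OOP now £5273.80.
#4 (£6602): deductible met; 40% of £6602 = £2640.80. Patient owes £2640.80 (running OOP £7914.60).
Total paid by the patient: £200 + £4891 + £182.80 + £2640.80 = £7914.60.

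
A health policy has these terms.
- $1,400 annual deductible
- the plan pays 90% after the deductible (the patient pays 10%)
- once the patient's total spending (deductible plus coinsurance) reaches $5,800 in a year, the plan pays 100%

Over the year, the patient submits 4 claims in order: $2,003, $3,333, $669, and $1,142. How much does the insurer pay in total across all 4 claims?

Claim 1 — $2,003: deductible takes $1,400, $603 remains; patient's 10% is $60.30. Patient pays $1,460.30; OOP now $1,460.30. Insurer: $2,003 − $1,460.30 = $542.70.
Claim 2 — $3,333: deductible met; 10% of $3,333 = $333.30. Patient owes $333.30 (running OOP $1,793.60). Plan pays $3,333 − $333.30 = $2,999.70.
Claim 3 — $669: 10% coinsurance on $669 = $66.90. Patient owes $66.90 (running OOP $1,860.50). Plan pays $669 − $66.90 = $602.10.
Claim 4 — $1,142: deductible already satisfied, so patient's share is 10% × $1,142 = $114.20. Patient pays $114.20; OOP now $1,974.70. Insurer: $1,142 − $114.20 = $1,027.80.
Insurer total: $542.70 + $2,999.70 + $602.10 + $1,027.80 = $5,172.30.

$5,172.30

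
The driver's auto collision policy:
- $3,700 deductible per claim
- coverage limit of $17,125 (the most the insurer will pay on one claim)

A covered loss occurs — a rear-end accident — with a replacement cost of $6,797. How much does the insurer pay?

$3,097

Less the $3,700 deductible: $6,797 − $3,700 = $3,097.
$3,097 is within the $17,125 limit, so the insurer pays $3,097.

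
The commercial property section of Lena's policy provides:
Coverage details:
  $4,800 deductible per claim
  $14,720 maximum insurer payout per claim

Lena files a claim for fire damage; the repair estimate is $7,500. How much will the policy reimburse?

After the deductible, $7,500 − $4,800 = $2,700 remains.
$2,700 ≤ $14,720, so the limit doesn't bind; insurer pays $2,700.

$2,700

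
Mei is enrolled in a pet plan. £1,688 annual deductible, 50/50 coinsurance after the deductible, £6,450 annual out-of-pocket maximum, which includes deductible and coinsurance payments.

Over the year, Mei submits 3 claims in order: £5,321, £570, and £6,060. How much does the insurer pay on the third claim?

£3,399.50

Claim 1 — £5,321: deductible takes £1,688, £3,633 remains; coinsurance £3,633 × 50% = £1,816.50. Owner pays £3,504.50; OOP now £3,504.50. Insurer: £5,321 − £3,504.50 = £1,816.50.
Claim 2 — £570: 50% coinsurance on £570 = £285. Cost to owner: £285. OOP to date £3,789.50. Plan pays £570 − £285 = £285.
Claim 3 — £6,060: deductible already satisfied, so owner's share is 50% × £6,060 = £3,030. OOP would hit £6,819.50 > £6,450, so the cap limits the owner to £6,450 − £3,789.50 = £2,660.50. Insurer: £6,060 − £2,660.50 = £3,399.50.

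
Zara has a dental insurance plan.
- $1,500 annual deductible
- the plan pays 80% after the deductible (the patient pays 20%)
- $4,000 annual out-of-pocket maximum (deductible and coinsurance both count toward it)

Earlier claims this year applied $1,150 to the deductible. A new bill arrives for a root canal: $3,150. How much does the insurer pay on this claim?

$2,240

Remaining deductible: $1,500 − $1,150 = $350.
After the $350 deductible portion, $3,150 − $350 = $2,800 is subject to coinsurance.
20% of $2,800 = $560 falls to the patient.
Patient responsibility before any cap: $350 + $560 = $910.
Total out-of-pocket so far would be $1,150 + $910 = $2,060, below the $4,000 cap — no reduction.
Insurer pays the balance: $3,150 − $910 = $2,240.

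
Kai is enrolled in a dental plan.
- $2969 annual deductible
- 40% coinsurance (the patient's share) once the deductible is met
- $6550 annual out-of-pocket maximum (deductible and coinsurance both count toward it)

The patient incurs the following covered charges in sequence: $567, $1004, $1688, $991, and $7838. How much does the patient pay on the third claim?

$1514

Claim 1 — $567: fully absorbed by the deductible. Cost to patient: $567. OOP to date $567.
Claim 2 — $1004: all of it applies to the deductible. Cost to patient: $1004. OOP to date $1571.
Claim 3 — $1688: $1398 to deductible, leaving $290; 40% of $290 = $116. Patient owes $1514 (running OOP $3085).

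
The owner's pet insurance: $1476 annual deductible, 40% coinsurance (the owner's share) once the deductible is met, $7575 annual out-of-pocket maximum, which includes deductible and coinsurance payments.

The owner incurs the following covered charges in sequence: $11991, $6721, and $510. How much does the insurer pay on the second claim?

Claim 1 — $11991: deductible takes $1476, $10515 remains; 40% of $10515 = $4206. Owner owes $5682 (running OOP $5682). Plan pays $11991 − $5682 = $6309.
Claim 2 — $6721: deductible already satisfied, so owner's share is 40% × $6721 = $2688.40. OOP would hit $8370.40 > $7575, so the cap limits the owner to $7575 − $5682 = $1893. Insurer: $6721 − $1893 = $4828.

$4828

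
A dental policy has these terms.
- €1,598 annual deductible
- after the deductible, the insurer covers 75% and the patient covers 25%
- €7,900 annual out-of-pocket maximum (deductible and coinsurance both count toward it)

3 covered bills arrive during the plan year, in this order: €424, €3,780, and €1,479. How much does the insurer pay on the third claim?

Claim 1 — €424: all of it applies to the deductible. Patient owes €424 (running OOP €424). Insurer: €424 − €424 = €0.
Claim 2 — €3,780: €1,174 finishes the deductible; €2,606 goes to coinsurance; 25% of €2,606 = €651.50. Patient pays €1,825.50; OOP now €2,249.50. Insurer: €3,780 − €1,825.50 = €1,954.50.
Claim 3 — €1,479: deductible met; 25% of €1,479 = €369.75. Cost to patient: €369.75. OOP to date €2,619.25. Insurer: €1,479 − €369.75 = €1,109.25.

€1,109.25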